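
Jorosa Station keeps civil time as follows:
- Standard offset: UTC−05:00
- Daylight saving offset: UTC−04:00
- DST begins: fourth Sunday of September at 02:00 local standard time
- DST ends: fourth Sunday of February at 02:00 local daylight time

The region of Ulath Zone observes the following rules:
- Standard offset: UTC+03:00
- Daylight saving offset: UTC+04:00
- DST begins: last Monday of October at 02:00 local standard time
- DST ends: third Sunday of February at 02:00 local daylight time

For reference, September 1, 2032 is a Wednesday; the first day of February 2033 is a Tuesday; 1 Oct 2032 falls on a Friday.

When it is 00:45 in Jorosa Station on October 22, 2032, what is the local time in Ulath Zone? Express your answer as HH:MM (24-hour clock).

1 September 2032 is a Wednesday, so the first Sunday is September 5 and the fourth is September 26.
1 February 2033 is a Tuesday, so the first Sunday is February 6 and the fourth is February 27.
Daylight saving runs 26 September 2032 – 27 February 2033; October 22, 2032 is inside that window, so Jorosa Station is at UTC−04:00.
00:45 Jorosa Station + 4h = 04:45 UTC.
1 October 2032 is a Friday, so Mondays fall on 4, 11, 18, 25; the last is October 25.
1 February 2033 is a Tuesday, so the first Sunday is February 6 and the third is February 20.
At the standard offset (UTC+03:00), 04:45 UTC + 3h = 07:45 Ulath Zone standard time.
Daylight saving runs 25 October 2032 – 20 February 2033; the standard-time date in Ulath Zone, October 22, 2032, is outside that window, so Ulath Zone is on standard time at UTC+03:00.
04:45 UTC + 3h = 07:45 Ulath Zone.

07:45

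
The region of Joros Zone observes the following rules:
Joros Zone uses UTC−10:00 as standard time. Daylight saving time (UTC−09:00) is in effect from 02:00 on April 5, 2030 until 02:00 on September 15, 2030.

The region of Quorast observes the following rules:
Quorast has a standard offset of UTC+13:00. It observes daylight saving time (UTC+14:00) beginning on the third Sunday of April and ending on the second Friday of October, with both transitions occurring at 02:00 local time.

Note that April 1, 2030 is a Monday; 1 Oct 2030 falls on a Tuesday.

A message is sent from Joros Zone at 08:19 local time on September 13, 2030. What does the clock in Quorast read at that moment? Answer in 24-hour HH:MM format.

07:19

Daylight saving runs 5 April – 15 September; September 13, 2030 is inside that window, so Joros Zone is at UTC−09:00.
08:19 Joros Zone + 9h = 17:19 UTC.
1 April 2030 is a Monday, so the first Sunday is April 7 and the third is April 21.
1 October 2030 is a Tuesday, so the first Friday is October 4 and the second is October 11.
At the standard offset (UTC+13:00), 17:19 UTC + 13h = 06:19 Quorast standard time (rolling into the next day, 14 September 2030).
Daylight saving runs 21 April – 11 October; the standard-time date in Quorast, September 14, 2030, is inside that window, so Quorast is at UTC+14:00.
17:19 UTC + 14h = 07:19 Quorast (rolling into the next day, 14 September 2030).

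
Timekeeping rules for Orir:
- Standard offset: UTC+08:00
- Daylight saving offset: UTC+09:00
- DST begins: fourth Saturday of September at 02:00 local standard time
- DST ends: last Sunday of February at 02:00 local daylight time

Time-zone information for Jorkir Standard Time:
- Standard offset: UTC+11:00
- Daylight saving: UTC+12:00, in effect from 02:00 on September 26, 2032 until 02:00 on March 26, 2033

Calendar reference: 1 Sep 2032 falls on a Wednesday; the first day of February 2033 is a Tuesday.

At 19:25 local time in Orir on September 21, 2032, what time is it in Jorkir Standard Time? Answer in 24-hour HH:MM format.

1 September 2032 is a Wednesday, so the first Saturday is September 4 and the fourth is September 25.
1 February 2033 is a Tuesday, so Sundays fall on 6, 13, 20, 27; the last is February 27.
September 21, 2032 is outside the daylight-saving period (25 September 2032 – 27 February 2033), so Orir is on standard time, UTC+08:00.
19:25 Orir − 8h = 11:25 UTC.
At the standard offset (UTC+11:00), 11:25 UTC + 11h = 22:25 Jorkir Standard Time standard time.
Daylight saving runs 26 September 2032 – 26 March 2033; the standard-time date in Jorkir Standard Time, September 21, 2032, is outside that window, so Jorkir Standard Time is on standard time at UTC+11:00.
11:25 UTC + 11h = 22:25 Jorkir Standard Time.

22:25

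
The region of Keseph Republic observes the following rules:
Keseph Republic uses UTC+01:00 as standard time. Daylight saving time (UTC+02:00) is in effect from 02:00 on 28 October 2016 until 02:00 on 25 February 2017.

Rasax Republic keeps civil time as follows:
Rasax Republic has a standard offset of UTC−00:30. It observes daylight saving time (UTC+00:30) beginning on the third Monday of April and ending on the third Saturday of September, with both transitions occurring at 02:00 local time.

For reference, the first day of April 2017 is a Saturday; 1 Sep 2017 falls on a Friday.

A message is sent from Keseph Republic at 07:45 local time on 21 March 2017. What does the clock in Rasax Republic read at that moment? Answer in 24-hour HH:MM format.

Daylight saving runs 28 October 2016 – 25 February 2017; 21 March 2017 is outside that window, so Keseph Republic is on standard time at UTC+01:00.
07:45 Keseph Republic − 1h = 06:45 UTC.
1 April 2017 is a Saturday, so the first Monday is April 3 and the third is April 17.
1 September 2017 is a Friday, so the first Saturday is September 2 and the third is September 16.
At the standard offset (UTC−00:30), 06:45 UTC − 0h30m = 06:15 Rasax Republic standard time.
Daylight saving runs 17 April – 16 September; the standard-time date in Rasax Republic, 21 March 2017, is outside that window, so Rasax Republic is on standard time at UTC−00:30.
06:45 UTC − 0h30m = 06:15 Rasax Republic.

06:15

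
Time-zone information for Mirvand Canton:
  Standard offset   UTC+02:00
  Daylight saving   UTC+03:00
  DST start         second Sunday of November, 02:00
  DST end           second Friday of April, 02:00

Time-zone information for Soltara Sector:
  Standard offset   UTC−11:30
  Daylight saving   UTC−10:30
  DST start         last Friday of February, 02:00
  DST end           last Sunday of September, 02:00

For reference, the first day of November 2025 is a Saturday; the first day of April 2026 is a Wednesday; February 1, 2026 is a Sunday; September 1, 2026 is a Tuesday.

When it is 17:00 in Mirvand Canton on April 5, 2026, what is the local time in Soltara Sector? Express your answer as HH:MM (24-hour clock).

03:30

1 November 2025 is a Saturday, so the first Sunday is November 2 and the second is November 9.
1 April 2026 is a Wednesday, so the first Friday is April 3 and the second is April 10.
April 5, 2026 falls between 9 November 2025 and 10 April 2026, so daylight saving is in effect and Mirvand Canton is at UTC+03:00.
17:00 Mirvand Canton − 3h = 14:00 UTC.
1 February 2026 is a Sunday, so Fridays fall on 6, 13, 20, 27; the last is February 27.
1 September 2026 is a Tuesday, so Sundays fall on 6, 13, 20, 27; the last is September 27.
At the standard offset (UTC−11:30), 14:00 UTC − 11h30m = 02:30 Soltara Sector standard time.
Daylight saving runs 27 February – 27 September; the standard-time date in Soltara Sector, April 5, 2026, is inside that window, so Soltara Sector is at UTC−10:30.
14:00 UTC − 10h30m = 03:30 Soltara Sector.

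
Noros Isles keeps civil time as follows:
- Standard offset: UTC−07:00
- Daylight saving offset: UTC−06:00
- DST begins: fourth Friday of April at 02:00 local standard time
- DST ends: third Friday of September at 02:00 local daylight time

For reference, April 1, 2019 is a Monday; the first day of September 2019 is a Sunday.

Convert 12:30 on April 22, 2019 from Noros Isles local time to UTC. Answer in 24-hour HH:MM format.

1 April 2019 is a Monday, so the first Friday is April 5 and the fourth is April 26.
1 September 2019 is a Sunday, so the first Friday is September 6 and the third is September 20.
Daylight saving runs 26 April – 20 September; April 22, 2019 is outside that window, so Noros Isles is on standard time at UTC−07:00.
12:30 local + 7h = 19:30 UTC.

19:30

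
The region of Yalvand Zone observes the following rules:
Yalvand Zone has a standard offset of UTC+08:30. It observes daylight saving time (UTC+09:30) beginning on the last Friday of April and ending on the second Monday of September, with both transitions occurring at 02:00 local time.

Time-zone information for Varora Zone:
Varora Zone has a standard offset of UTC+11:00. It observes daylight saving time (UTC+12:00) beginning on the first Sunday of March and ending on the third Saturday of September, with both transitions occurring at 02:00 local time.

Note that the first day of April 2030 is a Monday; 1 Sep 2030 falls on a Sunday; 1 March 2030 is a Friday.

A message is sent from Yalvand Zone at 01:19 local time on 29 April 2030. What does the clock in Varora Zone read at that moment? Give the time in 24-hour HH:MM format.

1 April 2030 is a Monday, so Fridays fall on 5, 12, 19, 26; the last is April 26.
1 September 2030 is a Sunday, so the first Monday is September 2 and the second is September 9.
Daylight saving runs 26 April – 9 September; 29 April 2030 is inside that window, so Yalvand Zone is at UTC+09:30.
01:19 Yalvand Zone − 9h30m = 15:49 UTC (rolling into the previous day, 28 April 2030).
1 March 2030 is a Friday, so the first Sunday is March 3.
1 September 2030 is a Sunday, so the first Saturday is September 7 and the third is September 21.
At the standard offset (UTC+11:00), 15:49 UTC + 11h = 02:49 Varora Zone standard time (rolling into the next day, 29 April 2030).
The standard-time date in Varora Zone, 29 April 2030, lies within the daylight-saving period (3 March – 21 September), so Varora Zone is on daylight time, UTC+12:00.
15:49 UTC + 12h = 03:49 Varora Zone (rolling into the next day, 29 April 2030).

03:49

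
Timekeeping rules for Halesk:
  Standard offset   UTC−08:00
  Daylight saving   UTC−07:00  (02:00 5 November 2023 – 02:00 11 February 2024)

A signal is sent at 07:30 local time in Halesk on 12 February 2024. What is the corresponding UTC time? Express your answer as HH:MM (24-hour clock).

15:30

12 February 2024 does not fall between 5 November 2023 and 11 February 2024, so daylight saving is not in effect and Halesk is at UTC−08:00.
07:30 local + 8h = 15:30 UTC.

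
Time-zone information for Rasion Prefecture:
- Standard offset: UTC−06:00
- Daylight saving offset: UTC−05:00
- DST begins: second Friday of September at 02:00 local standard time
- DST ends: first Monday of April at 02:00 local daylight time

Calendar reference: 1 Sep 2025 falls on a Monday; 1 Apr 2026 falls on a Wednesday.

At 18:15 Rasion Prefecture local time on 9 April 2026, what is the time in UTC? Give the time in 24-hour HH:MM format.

00:15

1 September 2025 is a Monday, so the first Friday is September 5 and the second is September 12.
1 April 2026 is a Wednesday, so the first Monday is April 6.
9 April 2026 does not fall between 12 September 2025 and 6 April 2026, so daylight saving is not in effect and Rasion Prefecture is at UTC−06:00.
18:15 local + 6h = 00:15 UTC (rolling into the next day, 10 April 2026).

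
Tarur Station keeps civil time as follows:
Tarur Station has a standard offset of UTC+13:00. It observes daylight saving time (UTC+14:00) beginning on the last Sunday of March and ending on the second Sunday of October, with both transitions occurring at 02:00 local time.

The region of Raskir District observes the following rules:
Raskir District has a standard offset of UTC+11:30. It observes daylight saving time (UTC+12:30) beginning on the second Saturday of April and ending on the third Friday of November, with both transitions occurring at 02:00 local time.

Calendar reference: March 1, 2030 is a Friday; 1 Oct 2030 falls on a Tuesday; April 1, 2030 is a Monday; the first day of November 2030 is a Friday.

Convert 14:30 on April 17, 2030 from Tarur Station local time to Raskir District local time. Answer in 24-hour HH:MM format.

1 March 2030 is a Friday, so Sundays fall on 3, 10, 17, 24, 31; the last is March 31.
1 October 2030 is a Tuesday, so the first Sunday is October 6 and the second is October 13.
April 17, 2030 lies within the daylight-saving period (31 March – 13 October), so Tarur Station is on daylight time, UTC+14:00.
14:30 Tarur Station − 14h = 00:30 UTC.
1 April 2030 is a Monday, so the first Saturday is April 6 and the second is April 13.
1 November 2030 is a Friday, so the first Friday is November 1 and the third is November 15.
At the standard offset (UTC+11:30), 00:30 UTC + 11h30m = 12:00 Raskir District standard time.
The standard-time date in Raskir District, April 17, 2030, lies within the daylight-saving period (13 April – 15 November), so Raskir District is on daylight time, UTC+12:30.
00:30 UTC + 12h30m = 13:00 Raskir District.

13:00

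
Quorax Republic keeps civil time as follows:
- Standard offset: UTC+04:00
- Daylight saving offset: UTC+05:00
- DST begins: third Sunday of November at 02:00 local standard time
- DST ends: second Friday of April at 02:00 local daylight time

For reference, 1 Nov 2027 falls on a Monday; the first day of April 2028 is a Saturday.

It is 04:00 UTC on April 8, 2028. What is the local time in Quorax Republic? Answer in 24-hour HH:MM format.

1 November 2027 is a Monday, so the first Sunday is November 7 and the third is November 21.
1 April 2028 is a Saturday, so the first Friday is April 7 and the second is April 14.
At the standard offset (UTC+04:00), 04:00 UTC + 4h = 08:00 Quorax Republic standard time.
The standard-time date in Quorax Republic, April 8, 2028, lies within the daylight-saving period (21 November 2027 – 14 April 2028), so Quorax Republic is on daylight time, UTC+05:00.
04:00 UTC + 5h = 09:00 local.

09:00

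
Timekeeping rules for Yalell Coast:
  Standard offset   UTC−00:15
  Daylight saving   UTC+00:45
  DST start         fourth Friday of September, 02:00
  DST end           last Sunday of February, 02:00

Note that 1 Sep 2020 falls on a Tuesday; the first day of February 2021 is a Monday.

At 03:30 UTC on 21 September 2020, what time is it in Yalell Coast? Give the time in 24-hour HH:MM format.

1 September 2020 is a Tuesday, so the first Friday is September 4 and the fourth is September 25.
1 February 2021 is a Monday, so Sundays fall on 7, 14, 21, 28; the last is February 28.
At the standard offset (UTC−00:15), 03:30 UTC − 0h15m = 03:15 Yalell Coast standard time.
The standard-time date in Yalell Coast, 21 September 2020, is outside the daylight-saving period (25 September 2020 – 28 February 2021), so Yalell Coast is on standard time, UTC−00:15.
03:30 UTC − 0h15m = 03:15 local.

03:15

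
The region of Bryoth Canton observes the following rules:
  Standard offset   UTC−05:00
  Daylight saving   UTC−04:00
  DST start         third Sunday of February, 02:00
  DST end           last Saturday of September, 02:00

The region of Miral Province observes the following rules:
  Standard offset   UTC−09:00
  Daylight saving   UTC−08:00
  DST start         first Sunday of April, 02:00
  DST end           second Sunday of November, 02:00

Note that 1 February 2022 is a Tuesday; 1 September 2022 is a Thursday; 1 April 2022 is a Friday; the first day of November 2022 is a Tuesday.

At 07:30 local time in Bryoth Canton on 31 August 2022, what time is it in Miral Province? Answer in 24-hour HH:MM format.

03:30

1 February 2022 is a Tuesday, so the first Sunday is February 6 and the third is February 20.
1 September 2022 is a Thursday, so Saturdays fall on 3, 10, 17, 24; the last is September 24.
31 August 2022 falls between 20 February and 24 September, so daylight saving is in effect and Bryoth Canton is at UTC−04:00.
07:30 Bryoth Canton + 4h = 11:30 UTC.
1 April 2022 is a Friday, so the first Sunday is April 3.
1 November 2022 is a Tuesday, so the first Sunday is November 6 and the second is November 13.
At the standard offset (UTC−09:00), 11:30 UTC − 9h = 02:30 Miral Province standard time.
The standard-time date in Miral Province, 31 August 2022, lies within the daylight-saving period (3 April – 13 November), so Miral Province is on daylight time, UTC−08:00.
11:30 UTC − 8h = 03:30 Miral Province.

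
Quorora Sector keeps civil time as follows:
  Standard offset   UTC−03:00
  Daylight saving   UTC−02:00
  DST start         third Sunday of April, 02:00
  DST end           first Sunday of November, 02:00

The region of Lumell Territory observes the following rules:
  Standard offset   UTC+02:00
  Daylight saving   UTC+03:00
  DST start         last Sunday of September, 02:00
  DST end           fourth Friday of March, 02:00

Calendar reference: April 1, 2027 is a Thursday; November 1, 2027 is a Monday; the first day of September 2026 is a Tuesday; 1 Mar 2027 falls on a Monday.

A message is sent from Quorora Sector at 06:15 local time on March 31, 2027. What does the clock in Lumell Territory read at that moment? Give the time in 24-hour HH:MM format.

11:15

1 April 2027 is a Thursday, so the first Sunday is April 4 and the third is April 18.
1 November 2027 is a Monday, so the first Sunday is November 7.
March 31, 2027 does not fall between 18 April and 7 November, so daylight saving is not in effect and Quorora Sector is at UTC−03:00.
06:15 Quorora Sector + 3h = 09:15 UTC.
1 September 2026 is a Tuesday, so Sundays fall on 6, 13, 20, 27; the last is September 27.
1 March 2027 is a Monday, so the first Friday is March 5 and the fourth is March 26.
At the standard offset (UTC+02:00), 09:15 UTC + 2h = 11:15 Lumell Territory standard time.
Daylight saving runs 27 September 2026 – 26 March 2027; the standard-time date in Lumell Territory, March 31, 2027, is outside that window, so Lumell Territory is on standard time at UTC+02:00.
09:15 UTC + 2h = 11:15 Lumell Territory.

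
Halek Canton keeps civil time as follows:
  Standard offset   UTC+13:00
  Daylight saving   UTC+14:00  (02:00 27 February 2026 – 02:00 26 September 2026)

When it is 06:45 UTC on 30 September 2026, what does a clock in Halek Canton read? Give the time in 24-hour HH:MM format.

19:45

At the standard offset (UTC+13:00), 06:45 UTC + 13h = 19:45 Halek Canton standard time.
Daylight saving runs 27 February – 26 September; the standard-time date in Halek Canton, 30 September 2026, is outside that window, so Halek Canton is on standard time at UTC+13:00.
06:45 UTC + 13h = 19:45 local.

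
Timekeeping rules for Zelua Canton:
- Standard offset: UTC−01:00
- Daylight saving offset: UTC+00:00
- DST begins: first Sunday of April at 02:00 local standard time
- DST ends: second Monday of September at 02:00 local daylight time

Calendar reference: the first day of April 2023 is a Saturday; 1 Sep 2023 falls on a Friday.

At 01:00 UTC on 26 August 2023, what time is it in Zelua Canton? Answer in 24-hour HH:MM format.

01:00

1 April 2023 is a Saturday, so the first Sunday is April 2.
1 September 2023 is a Friday, so the first Monday is September 4 and the second is September 11.
At the standard offset (UTC−01:00), 01:00 UTC − 1h = 00:00 Zelua Canton standard time.
The standard-time date in Zelua Canton, 26 August 2023, falls between 2 April and 11 September, so daylight saving is in effect and Zelua Canton is at UTC+00:00.
01:00 UTC + 0h = 01:00 local.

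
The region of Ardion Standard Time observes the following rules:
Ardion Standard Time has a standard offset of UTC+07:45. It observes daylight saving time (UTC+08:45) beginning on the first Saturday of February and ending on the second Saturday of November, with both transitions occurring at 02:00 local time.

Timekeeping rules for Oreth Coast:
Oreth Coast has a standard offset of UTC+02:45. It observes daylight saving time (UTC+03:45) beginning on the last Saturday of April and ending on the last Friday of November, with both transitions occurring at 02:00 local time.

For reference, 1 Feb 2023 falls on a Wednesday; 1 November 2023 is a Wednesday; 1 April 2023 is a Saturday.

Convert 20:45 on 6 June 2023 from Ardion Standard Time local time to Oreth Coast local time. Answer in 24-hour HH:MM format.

15:45

1 February 2023 is a Wednesday, so the first Saturday is February 4.
1 November 2023 is a Wednesday, so the first Saturday is November 4 and the second is November 11.
6 June 2023 falls between 4 February and 11 November, so daylight saving is in effect and Ardion Standard Time is at UTC+08:45.
20:45 Ardion Standard Time − 8h45m = 12:00 UTC.
1 April 2023 is a Saturday, so Saturdays fall on 1, 8, 15, 22, 29; the last is April 29.
1 November 2023 is a Wednesday, so Fridays fall on 3, 10, 17, 24; the last is November 24.
At the standard offset (UTC+02:45), 12:00 UTC + 2h45m = 14:45 Oreth Coast standard time.
Daylight saving runs 29 April – 24 November; the standard-time date in Oreth Coast, 6 June 2023, is inside that window, so Oreth Coast is at UTC+03:45.
12:00 UTC + 3h45m = 15:45 Oreth Coast.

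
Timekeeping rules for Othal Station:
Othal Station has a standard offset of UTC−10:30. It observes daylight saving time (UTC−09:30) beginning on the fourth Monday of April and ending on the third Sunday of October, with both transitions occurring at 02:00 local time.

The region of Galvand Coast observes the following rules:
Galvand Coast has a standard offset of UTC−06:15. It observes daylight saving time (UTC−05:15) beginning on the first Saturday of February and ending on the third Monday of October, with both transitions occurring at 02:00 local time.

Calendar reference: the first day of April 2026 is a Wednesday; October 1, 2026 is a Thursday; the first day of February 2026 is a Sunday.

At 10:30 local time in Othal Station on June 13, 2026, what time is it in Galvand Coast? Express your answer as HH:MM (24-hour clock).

14:45

1 April 2026 is a Wednesday, so the first Monday is April 6 and the fourth is April 27.
1 October 2026 is a Thursday, so the first Sunday is October 4 and the third is October 18.
Daylight saving runs 27 April – 18 October; June 13, 2026 is inside that window, so Othal Station is at UTC−09:30.
10:30 Othal Station + 9h30m = 20:00 UTC.
1 February 2026 is a Sunday, so the first Saturday is February 7.
1 October 2026 is a Thursday, so the first Monday is October 5 and the third is October 19.
At the standard offset (UTC−06:15), 20:00 UTC − 6h15m = 13:45 Galvand Coast standard time.
The standard-time date in Galvand Coast, June 13, 2026, lies within the daylight-saving period (7 February – 19 October), so Galvand Coast is on daylight time, UTC−05:15.
20:00 UTC − 5h15m = 14:45 Galvand Coast.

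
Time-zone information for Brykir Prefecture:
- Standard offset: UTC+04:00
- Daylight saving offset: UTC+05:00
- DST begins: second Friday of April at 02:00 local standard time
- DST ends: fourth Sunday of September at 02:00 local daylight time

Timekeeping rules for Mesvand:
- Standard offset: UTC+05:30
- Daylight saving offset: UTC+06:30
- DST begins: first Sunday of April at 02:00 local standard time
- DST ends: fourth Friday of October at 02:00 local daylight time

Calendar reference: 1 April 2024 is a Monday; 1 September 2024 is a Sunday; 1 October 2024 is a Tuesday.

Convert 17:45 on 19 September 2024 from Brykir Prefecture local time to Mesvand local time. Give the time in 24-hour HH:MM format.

19:15

1 April 2024 is a Monday, so the first Friday is April 5 and the second is April 12.
1 September 2024 is a Sunday, so the first Sunday is September 1 and the fourth is September 22.
19 September 2024 lies within the daylight-saving period (12 April – 22 September), so Brykir Prefecture is on daylight time, UTC+05:00.
17:45 Brykir Prefecture − 5h = 12:45 UTC.
1 April 2024 is a Monday, so the first Sunday is April 7.
1 October 2024 is a Tuesday, so the first Friday is October 4 and the fourth is October 25.
At the standard offset (UTC+05:30), 12:45 UTC + 5h30m = 18:15 Mesvand standard time.
The standard-time date in Mesvand, 19 September 2024, falls between 7 April and 25 October, so daylight saving is in effect and Mesvand is at UTC+06:30.
12:45 UTC + 6h30m = 19:15 Mesvand.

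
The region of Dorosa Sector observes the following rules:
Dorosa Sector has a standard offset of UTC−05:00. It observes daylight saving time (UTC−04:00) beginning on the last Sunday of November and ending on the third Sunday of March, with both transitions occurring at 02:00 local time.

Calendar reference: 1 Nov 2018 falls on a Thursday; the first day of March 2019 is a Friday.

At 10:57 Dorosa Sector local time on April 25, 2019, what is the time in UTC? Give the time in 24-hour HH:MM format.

1 November 2018 is a Thursday, so Sundays fall on 4, 11, 18, 25; the last is November 25.
1 March 2019 is a Friday, so the first Sunday is March 3 and the third is March 17.
April 25, 2019 does not fall between 25 November 2018 and 17 March 2019, so daylight saving is not in effect and Dorosa Sector is at UTC−05:00.
10:57 local + 5h = 15:57 UTC.

15:57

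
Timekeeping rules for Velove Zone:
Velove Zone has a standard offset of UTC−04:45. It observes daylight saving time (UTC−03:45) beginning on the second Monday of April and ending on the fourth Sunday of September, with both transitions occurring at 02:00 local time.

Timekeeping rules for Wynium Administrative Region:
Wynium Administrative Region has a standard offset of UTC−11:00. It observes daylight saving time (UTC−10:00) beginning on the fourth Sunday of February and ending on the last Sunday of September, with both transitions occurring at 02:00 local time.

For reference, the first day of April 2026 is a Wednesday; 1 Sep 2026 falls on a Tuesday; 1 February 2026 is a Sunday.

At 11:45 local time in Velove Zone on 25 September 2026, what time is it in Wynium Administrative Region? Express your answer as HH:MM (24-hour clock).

05:30

1 April 2026 is a Wednesday, so the first Monday is April 6 and the second is April 13.
1 September 2026 is a Tuesday, so the first Sunday is September 6 and the fourth is September 27.
Daylight saving runs 13 April – 27 September; 25 September 2026 is inside that window, so Velove Zone is at UTC−03:45.
11:45 Velove Zone + 3h45m = 15:30 UTC.
1 February 2026 is a Sunday, so the first Sunday is February 1 and the fourth is February 22.
1 September 2026 is a Tuesday, so Sundays fall on 6, 13, 20, 27; the last is September 27.
At the standard offset (UTC−11:00), 15:30 UTC − 11h = 04:30 Wynium Administrative Region standard time.
Daylight saving runs 22 February – 27 September; the standard-time date in Wynium Administrative Region, 25 September 2026, is inside that window, so Wynium Administrative Region is at UTC−10:00.
15:30 UTC − 10h = 05:30 Wynium Administrative Region.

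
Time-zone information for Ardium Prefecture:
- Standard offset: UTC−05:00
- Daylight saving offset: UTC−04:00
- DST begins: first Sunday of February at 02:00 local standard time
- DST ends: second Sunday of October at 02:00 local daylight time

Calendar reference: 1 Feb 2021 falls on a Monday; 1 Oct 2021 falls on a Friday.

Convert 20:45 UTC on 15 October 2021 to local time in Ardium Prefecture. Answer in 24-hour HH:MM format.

15:45

1 February 2021 is a Monday, so the first Sunday is February 7.
1 October 2021 is a Friday, so the first Sunday is October 3 and the second is October 10.
At the standard offset (UTC−05:00), 20:45 UTC − 5h = 15:45 Ardium Prefecture standard time.
The standard-time date in Ardium Prefecture, 15 October 2021, is outside the daylight-saving period (7 February – 10 October), so Ardium Prefecture is on standard time, UTC−05:00.
20:45 UTC − 5h = 15:45 local.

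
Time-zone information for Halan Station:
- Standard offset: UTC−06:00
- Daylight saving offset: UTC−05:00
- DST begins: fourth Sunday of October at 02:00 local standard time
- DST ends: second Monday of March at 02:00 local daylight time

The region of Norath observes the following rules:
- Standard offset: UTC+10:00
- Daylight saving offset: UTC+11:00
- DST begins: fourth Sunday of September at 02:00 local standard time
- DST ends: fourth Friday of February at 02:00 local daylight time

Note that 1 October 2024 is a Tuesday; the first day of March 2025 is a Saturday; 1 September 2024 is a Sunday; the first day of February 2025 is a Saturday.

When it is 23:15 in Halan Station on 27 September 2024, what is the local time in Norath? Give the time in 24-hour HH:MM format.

1 October 2024 is a Tuesday, so the first Sunday is October 6 and the fourth is October 27.
1 March 2025 is a Saturday, so the first Monday is March 3 and the second is March 10.
Daylight saving runs 27 October 2024 – 10 March 2025; 27 September 2024 is outside that window, so Halan Station is on standard time at UTC−06:00.
23:15 Halan Station + 6h = 05:15 UTC (rolling into the next day, 28 September 2024).
1 September 2024 is a Sunday, so the first Sunday is September 1 and the fourth is September 22.
1 February 2025 is a Saturday, so the first Friday is February 7 and the fourth is February 28.
At the standard offset (UTC+10:00), 05:15 UTC + 10h = 15:15 Norath standard time.
The standard-time date in Norath, 28 September 2024, lies within the daylight-saving period (22 September 2024 – 28 February 2025), so Norath is on daylight time, UTC+11:00.
05:15 UTC + 11h = 16:15 Norath.

16:15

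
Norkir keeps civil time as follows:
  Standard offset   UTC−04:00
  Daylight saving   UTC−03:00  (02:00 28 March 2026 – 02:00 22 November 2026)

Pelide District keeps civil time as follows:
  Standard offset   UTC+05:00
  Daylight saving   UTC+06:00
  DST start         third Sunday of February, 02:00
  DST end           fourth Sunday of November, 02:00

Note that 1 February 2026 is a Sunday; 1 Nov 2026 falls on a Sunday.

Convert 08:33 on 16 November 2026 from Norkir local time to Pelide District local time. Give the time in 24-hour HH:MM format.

17:33

16 November 2026 falls between 28 March and 22 November, so daylight saving is in effect and Norkir is at UTC−03:00.
08:33 Norkir + 3h = 11:33 UTC.
1 February 2026 is a Sunday, so the first Sunday is February 1 and the third is February 15.
1 November 2026 is a Sunday, so the first Sunday is November 1 and the fourth is November 22.
At the standard offset (UTC+05:00), 11:33 UTC + 5h = 16:33 Pelide District standard time.
The standard-time date in Pelide District, 16 November 2026, lies within the daylight-saving period (15 February – 22 November), so Pelide District is on daylight time, UTC+06:00.
11:33 UTC + 6h = 17:33 Pelide District.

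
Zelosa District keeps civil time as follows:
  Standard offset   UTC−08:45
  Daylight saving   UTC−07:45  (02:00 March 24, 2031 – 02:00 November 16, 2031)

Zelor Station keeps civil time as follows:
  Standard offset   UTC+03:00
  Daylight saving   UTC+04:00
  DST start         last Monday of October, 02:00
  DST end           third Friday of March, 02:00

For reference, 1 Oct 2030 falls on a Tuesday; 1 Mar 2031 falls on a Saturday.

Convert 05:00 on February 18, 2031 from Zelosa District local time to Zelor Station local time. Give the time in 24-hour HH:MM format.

17:45

February 18, 2031 does not fall between 24 March and 16 November, so daylight saving is not in effect and Zelosa District is at UTC−08:45.
05:00 Zelosa District + 8h45m = 13:45 UTC.
1 October 2030 is a Tuesday, so Mondays fall on 7, 14, 21, 28; the last is October 28.
1 March 2031 is a Saturday, so the first Friday is March 7 and the third is March 21.
At the standard offset (UTC+03:00), 13:45 UTC + 3h = 16:45 Zelor Station standard time.
The standard-time date in Zelor Station, February 18, 2031, falls between 28 October 2030 and 21 March 2031, so daylight saving is in effect and Zelor Station is at UTC+04:00.
13:45 UTC + 4h = 17:45 Zelor Station.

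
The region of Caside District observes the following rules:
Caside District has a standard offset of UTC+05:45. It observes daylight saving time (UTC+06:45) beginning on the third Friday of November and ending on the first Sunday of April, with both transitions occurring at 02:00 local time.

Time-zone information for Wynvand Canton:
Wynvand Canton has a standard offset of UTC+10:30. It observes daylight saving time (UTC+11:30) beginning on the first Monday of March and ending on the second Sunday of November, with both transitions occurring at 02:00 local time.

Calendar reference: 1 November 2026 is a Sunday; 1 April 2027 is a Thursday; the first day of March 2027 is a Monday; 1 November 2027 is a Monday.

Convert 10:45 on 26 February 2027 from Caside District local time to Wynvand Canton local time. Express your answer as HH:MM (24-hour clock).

1 November 2026 is a Sunday, so the first Friday is November 6 and the third is November 20.
1 April 2027 is a Thursday, so the first Sunday is April 4.
Daylight saving runs 20 November 2026 – 4 April 2027; 26 February 2027 is inside that window, so Caside District is at UTC+06:45.
10:45 Caside District − 6h45m = 04:00 UTC.
1 March 2027 is a Monday, so the first Monday is March 1.
1 November 2027 is a Monday, so the first Sunday is November 7 and the second is November 14.
At the standard offset (UTC+10:30), 04:00 UTC + 10h30m = 14:30 Wynvand Canton standard time.
Daylight saving runs 1 March – 14 November; the standard-time date in Wynvand Canton, 26 February 2027, is outside that window, so Wynvand Canton is on standard time at UTC+10:30.
04:00 UTC + 10h30m = 14:30 Wynvand Canton.

14:30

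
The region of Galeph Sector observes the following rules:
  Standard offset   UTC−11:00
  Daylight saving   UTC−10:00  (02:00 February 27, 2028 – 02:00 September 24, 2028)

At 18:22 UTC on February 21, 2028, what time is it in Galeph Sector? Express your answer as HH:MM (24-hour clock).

At the standard offset (UTC−11:00), 18:22 UTC − 11h = 07:22 Galeph Sector standard time.
The standard-time date in Galeph Sector, February 21, 2028, is outside the daylight-saving period (27 February – 24 September), so Galeph Sector is on standard time, UTC−11:00.
18:22 UTC − 11h = 07:22 local.

07:22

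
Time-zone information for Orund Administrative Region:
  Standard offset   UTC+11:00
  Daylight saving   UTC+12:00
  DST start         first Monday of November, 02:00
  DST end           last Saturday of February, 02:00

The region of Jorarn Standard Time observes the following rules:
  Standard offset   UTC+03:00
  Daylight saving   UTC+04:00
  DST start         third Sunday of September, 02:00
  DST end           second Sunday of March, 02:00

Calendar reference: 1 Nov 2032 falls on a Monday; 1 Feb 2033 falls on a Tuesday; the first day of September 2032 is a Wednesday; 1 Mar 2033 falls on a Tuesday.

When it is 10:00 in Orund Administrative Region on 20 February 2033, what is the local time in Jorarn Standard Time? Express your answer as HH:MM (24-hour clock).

1 November 2032 is a Monday, so the first Monday is November 1.
1 February 2033 is a Tuesday, so Saturdays fall on 5, 12, 19, 26; the last is February 26.
20 February 2033 falls between 1 November 2032 and 26 February 2033, so daylight saving is in effect and Orund Administrative Region is at UTC+12:00.
10:00 Orund Administrative Region − 12h = 22:00 UTC (rolling into the previous day, 19 February 2033).
1 September 2032 is a Wednesday, so the first Sunday is September 5 and the third is September 19.
1 March 2033 is a Tuesday, so the first Sunday is March 6 and the second is March 13.
At the standard offset (UTC+03:00), 22:00 UTC + 3h = 01:00 Jorarn Standard Time standard time (rolling into the next day, 20 February 2033).
Daylight saving runs 19 September 2032 – 13 March 2033; the standard-time date in Jorarn Standard Time, 20 February 2033, is inside that window, so Jorarn Standard Time is at UTC+04:00.
22:00 UTC + 4h = 02:00 Jorarn Standard Time (rolling into the next day, 20 February 2033).

02:00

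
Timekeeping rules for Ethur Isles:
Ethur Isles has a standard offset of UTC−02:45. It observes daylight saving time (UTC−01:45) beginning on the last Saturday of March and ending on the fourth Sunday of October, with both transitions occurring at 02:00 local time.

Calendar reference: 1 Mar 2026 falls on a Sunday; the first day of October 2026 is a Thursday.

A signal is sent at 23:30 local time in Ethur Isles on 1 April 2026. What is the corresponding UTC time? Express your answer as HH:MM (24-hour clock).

01:15

1 March 2026 is a Sunday, so Saturdays fall on 7, 14, 21, 28; the last is March 28.
1 October 2026 is a Thursday, so the first Sunday is October 4 and the fourth is October 25.
Daylight saving runs 28 March – 25 October; 1 April 2026 is inside that window, so Ethur Isles is at UTC−01:45.
23:30 local + 1h45m = 01:15 UTC (rolling into the next day, 2 April 2026).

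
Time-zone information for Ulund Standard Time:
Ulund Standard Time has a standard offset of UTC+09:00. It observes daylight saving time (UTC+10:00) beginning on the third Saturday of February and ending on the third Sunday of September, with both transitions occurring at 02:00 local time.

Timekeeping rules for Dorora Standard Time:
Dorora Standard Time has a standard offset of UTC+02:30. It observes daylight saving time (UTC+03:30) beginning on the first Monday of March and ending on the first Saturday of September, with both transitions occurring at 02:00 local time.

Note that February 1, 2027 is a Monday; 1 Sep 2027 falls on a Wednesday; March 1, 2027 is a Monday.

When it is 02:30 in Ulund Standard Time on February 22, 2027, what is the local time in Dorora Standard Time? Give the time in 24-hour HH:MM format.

1 February 2027 is a Monday, so the first Saturday is February 6 and the third is February 20.
1 September 2027 is a Wednesday, so the first Sunday is September 5 and the third is September 19.
February 22, 2027 falls between 20 February and 19 September, so daylight saving is in effect and Ulund Standard Time is at UTC+10:00.
02:30 Ulund Standard Time − 10h = 16:30 UTC (rolling into the previous day, 21 February 2027).
1 March 2027 is a Monday, so the first Monday is March 1.
1 September 2027 is a Wednesday, so the first Saturday is September 4.
At the standard offset (UTC+02:30), 16:30 UTC + 2h30m = 19:00 Dorora Standard Time standard time.
Daylight saving runs 1 March – 4 September; the standard-time date in Dorora Standard Time, February 21, 2027, is outside that window, so Dorora Standard Time is on standard time at UTC+02:30.
16:30 UTC + 2h30m = 19:00 Dorora Standard Time.

19:00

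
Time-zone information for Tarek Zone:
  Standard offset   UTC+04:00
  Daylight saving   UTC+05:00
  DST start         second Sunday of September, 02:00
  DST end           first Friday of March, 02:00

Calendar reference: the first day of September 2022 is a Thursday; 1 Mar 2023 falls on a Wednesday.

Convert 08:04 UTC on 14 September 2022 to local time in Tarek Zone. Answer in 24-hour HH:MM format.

1 September 2022 is a Thursday, so the first Sunday is September 4 and the second is September 11.
1 March 2023 is a Wednesday, so the first Friday is March 3.
At the standard offset (UTC+04:00), 08:04 UTC + 4h = 12:04 Tarek Zone standard time.
The standard-time date in Tarek Zone, 14 September 2022, lies within the daylight-saving period (11 September 2022 – 3 March 2023), so Tarek Zone is on daylight time, UTC+05:00.
08:04 UTC + 5h = 13:04 local.

13:04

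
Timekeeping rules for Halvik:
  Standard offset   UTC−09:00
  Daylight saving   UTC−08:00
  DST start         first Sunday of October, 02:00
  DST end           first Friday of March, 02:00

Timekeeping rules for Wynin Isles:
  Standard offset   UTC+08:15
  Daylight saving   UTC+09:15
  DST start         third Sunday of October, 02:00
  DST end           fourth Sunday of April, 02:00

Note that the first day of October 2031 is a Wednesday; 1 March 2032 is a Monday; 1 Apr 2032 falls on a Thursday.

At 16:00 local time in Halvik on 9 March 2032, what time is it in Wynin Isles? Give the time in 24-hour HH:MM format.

1 October 2031 is a Wednesday, so the first Sunday is October 5.
1 March 2032 is a Monday, so the first Friday is March 5.
Daylight saving runs 5 October 2031 – 5 March 2032; 9 March 2032 is outside that window, so Halvik is on standard time at UTC−09:00.
16:00 Halvik + 9h = 01:00 UTC (rolling into the next day, 10 March 2032).
1 October 2031 is a Wednesday, so the first Sunday is October 5 and the third is October 19.
1 April 2032 is a Thursday, so the first Sunday is April 4 and the fourth is April 25.
At the standard offset (UTC+08:15), 01:00 UTC + 8h15m = 09:15 Wynin Isles standard time.
The standard-time date in Wynin Isles, 10 March 2032, falls between 19 October 2031 and 25 April 2032, so daylight saving is in effect and Wynin Isles is at UTC+09:15.
01:00 UTC + 9h15m = 10:15 Wynin Isles.

10:15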